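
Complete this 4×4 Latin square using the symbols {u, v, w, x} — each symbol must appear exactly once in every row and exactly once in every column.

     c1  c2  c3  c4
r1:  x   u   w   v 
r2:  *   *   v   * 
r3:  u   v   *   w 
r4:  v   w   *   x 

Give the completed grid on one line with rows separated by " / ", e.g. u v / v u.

At row 2, column 1: row 2 has {v}; column 1 has {u,v,x}; that leaves w.
At row 2, column 2: row 2 has {v,w}; column 2 has {u,v,w}; that leaves x.
At row 2, column 4: row 2 has {v,w,x}; column 4 has {v,w,x}; that leaves u.
At row 3, column 3: row 3 has {u,v,w}; column 3 has {v,w}; that leaves x.
At row 4, column 3: row 4 has {v,w,x}; column 3 has {v,w,x}; that leaves u.

x u w v / w x v u / u v x w / v w u x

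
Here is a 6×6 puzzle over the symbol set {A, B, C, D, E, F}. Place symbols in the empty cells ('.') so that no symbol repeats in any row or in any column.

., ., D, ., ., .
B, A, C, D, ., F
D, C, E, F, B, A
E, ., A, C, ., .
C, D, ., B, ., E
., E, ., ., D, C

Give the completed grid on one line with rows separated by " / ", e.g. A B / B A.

A F D E C B / B A C D E F / D C E F B A / E B A C F D / C D F B A E / F E B A D C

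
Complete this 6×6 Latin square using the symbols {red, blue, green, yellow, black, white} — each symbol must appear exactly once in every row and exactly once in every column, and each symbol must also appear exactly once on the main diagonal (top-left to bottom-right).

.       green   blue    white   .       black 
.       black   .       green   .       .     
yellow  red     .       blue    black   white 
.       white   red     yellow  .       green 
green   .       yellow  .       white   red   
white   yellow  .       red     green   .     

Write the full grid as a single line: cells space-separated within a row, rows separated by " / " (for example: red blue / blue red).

red green blue white yellow black / blue black white green red yellow / yellow red green blue black white / black white red yellow blue green / green blue yellow black white red / white yellow black red green blue

(r1,c1): row 1 has {blue,green,black,white}; column 1 has {green,yellow,white}; the diagonal has {yellow,black,white}, so it must be red.
(r1,c5): row 1 has {red,blue,green,black,white}; column 5 has {green,black,white}, so it must be yellow.
(r2,c1): row 2 has {green,black}; column 1 has {red,green,yellow,white}, so it must be blue.
(r2,c3): row 2 has {blue,green,black}; column 3 has {red,blue,yellow}, so it must be white.
(r2,c5): row 2 has {blue,green,black,white}; column 5 has {green,yellow,black,white}, so it must be red.
(r2,c6): row 2 has {red,blue,green,black,white}; column 6 has {red,green,black,white}, so it must be yellow.
(r3,c3): row 3 has {red,blue,yellow,black,white}; column 3 has {red,blue,yellow,white}; the diagonal has {red,yellow,black,white}, so it must be green.
(r4,c1): row 4 has {red,green,yellow,white}; column 1 has {red,blue,green,yellow,white}, so it must be black.
(r4,c5): row 4 has {red,green,yellow,black,white}; column 5 has {red,green,yellow,black,white}, so it must be blue.
(r5,c2): row 5 has {red,green,yellow,white}; column 2 has {red,green,yellow,black,white}, so it must be blue.
(r5,c4): row 5 has {red,blue,green,yellow,white}; column 4 has {red,blue,green,yellow,white}, so it must be black.
(r6,c3): row 6 has {red,green,yellow,white}; column 3 has {red,blue,green,yellow,white}, so it must be black.
(r6,c6): row 6 has {red,green,yellow,black,white}; column 6 has {red,green,yellow,black,white}; the diagonal has {red,green,yellow,black,white}, so it must be blue.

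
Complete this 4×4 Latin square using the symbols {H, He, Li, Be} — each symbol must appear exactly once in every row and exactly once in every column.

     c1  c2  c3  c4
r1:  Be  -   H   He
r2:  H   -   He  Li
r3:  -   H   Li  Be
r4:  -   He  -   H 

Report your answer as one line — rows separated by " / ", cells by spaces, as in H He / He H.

row 1 has {H,He,Be}; column 2 has {H,He} — only Li is left for (r1,c2).
row 2 has {H,He,Li}; column 2 has {H,He,Li} — only Be is left for (r2,c2).
row 3 has {H,Li,Be}; column 1 has {H,Be} — only He is left for (r3,c1).
row 4 has {H,He}; column 1 has {H,He,Be} — only Li is left for (r4,c1).
row 4 has {H,He,Li}; column 3 has {H,He,Li} — only Be is left for (r4,c3).

Be Li H He / H Be He Li / He H Li Be / Li He Be H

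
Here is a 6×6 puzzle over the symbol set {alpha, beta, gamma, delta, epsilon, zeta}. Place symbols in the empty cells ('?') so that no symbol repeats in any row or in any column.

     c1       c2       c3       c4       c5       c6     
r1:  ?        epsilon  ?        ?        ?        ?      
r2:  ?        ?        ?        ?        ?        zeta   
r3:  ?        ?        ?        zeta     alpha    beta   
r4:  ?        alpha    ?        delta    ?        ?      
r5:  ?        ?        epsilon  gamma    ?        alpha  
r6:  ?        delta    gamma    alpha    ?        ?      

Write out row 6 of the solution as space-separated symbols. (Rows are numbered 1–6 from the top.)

beta delta gamma alpha zeta epsilon

row 1 has {epsilon}; column 4 has {alpha,gamma,delta,zeta} — only beta is left for (r1,c4).
row 2 has {zeta}; column 4 has {alpha,beta,gamma,delta,zeta} — only epsilon is left for (r2,c4).
row 3 has {alpha,beta,zeta}; column 2 has {alpha,delta,epsilon} — only gamma is left for (r3,c2).
row 3 has {alpha,beta,gamma,zeta}; column 3 has {gamma,epsilon} — only delta is left for (r3,c3).
row 6 has {alpha,gamma,delta}; column 6 has {alpha,beta,zeta} — only epsilon is left for (r6,c6).
row 2 has {epsilon,zeta}; column 2 has {alpha,gamma,delta,epsilon} — only beta is left for (r2,c2).
row 2 has {beta,epsilon,zeta}; column 3 has {gamma,delta,epsilon} — only alpha is left for (r2,c3).
row 3 has {alpha,beta,gamma,delta,zeta}; column 1 is empty so far — only epsilon is left for (r3,c1).
row 4 has {alpha,delta}; column 6 has {alpha,beta,epsilon,zeta} — only gamma is left for (r4,c6).
row 5 has {alpha,gamma,epsilon}; column 2 has {alpha,beta,gamma,delta,epsilon} — only zeta is left for (r5,c2).
row 1 has {beta,epsilon}; column 3 has {alpha,gamma,delta,epsilon} — only zeta is left for (r1,c3).
row 1 has {beta,epsilon,zeta}; column 6 has {alpha,beta,gamma,epsilon,zeta} — only delta is left for (r1,c6).
row 4 has {alpha,gamma,delta}; column 3 has {alpha,gamma,delta,epsilon,zeta} — only beta is left for (r4,c3).
row 1 has {beta,delta,epsilon,zeta}; column 5 has {alpha} — only gamma is left for (r1,c5).
row 2 has {alpha,beta,epsilon,zeta}; column 5 has {alpha,gamma} — only delta is left for (r2,c5).
row 4 has {alpha,beta,gamma,delta}; column 1 has {epsilon} — only zeta is left for (r4,c1).
row 4 has {alpha,beta,gamma,delta,zeta}; column 5 has {alpha,gamma,delta} — only epsilon is left for (r4,c5).
row 5 has {alpha,gamma,epsilon,zeta}; column 5 has {alpha,gamma,delta,epsilon} — only beta is left for (r5,c5).
row 6 has {alpha,gamma,delta,epsilon}; column 1 has {epsilon,zeta} — only beta is left for (r6,c1).
row 6 has {alpha,beta,gamma,delta,epsilon}; column 5 has {alpha,beta,gamma,delta,epsilon} — only zeta is left for (r6,c5).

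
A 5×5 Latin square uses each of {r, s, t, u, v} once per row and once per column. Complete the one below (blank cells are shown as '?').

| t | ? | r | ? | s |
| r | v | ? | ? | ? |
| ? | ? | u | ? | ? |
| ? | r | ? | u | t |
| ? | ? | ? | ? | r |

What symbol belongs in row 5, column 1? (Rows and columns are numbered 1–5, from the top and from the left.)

(r1,c2) = u
(r1,c4) = v
(r2,c5) = u
(r3,c5) = v
(r3,c1) = s
(r3,c2) = t
(r3,c4) = r
(r4,c1) = v
(r4,c3) = s
(r5,c1) = u

u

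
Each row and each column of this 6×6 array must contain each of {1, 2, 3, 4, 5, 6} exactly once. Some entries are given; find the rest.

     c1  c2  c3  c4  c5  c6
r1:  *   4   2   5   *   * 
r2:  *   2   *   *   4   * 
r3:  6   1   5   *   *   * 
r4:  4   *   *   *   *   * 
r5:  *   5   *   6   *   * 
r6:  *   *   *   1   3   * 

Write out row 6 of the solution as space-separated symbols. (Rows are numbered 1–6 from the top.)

(r2,c4): row 2 has {2,4}; column 4 has {1,5,6}, so it must be 3.
(r3,c5): row 3 has {1,5,6}; column 5 has {3,4}, so it must be 2.
(r4,c4): row 4 has {4}; column 4 has {1,3,5,6}, so it must be 2.
(r5,c5): row 5 has {5,6}; column 5 has {2,3,4}, so it must be 1.
(r6,c2): row 6 has {1,3}; column 2 has {1,2,4,5}, so it must be 6.
(r6,c3): row 6 has {1,3,6}; column 3 has {2,5}, so it must be 4.
(r1,c5): row 1 has {2,4,5}; column 5 has {1,2,3,4}, so it must be 6.
(r3,c4): row 3 has {1,2,5,6}; column 4 has {1,2,3,5,6}, so it must be 4.
(r3,c6): row 3 has {1,2,4,5,6}; column 6 is empty so far, so it must be 3.
(r4,c2): row 4 has {2,4}; column 2 has {1,2,4,5,6}, so it must be 3.
(r4,c5): row 4 has {2,3,4}; column 5 has {1,2,3,4,6}, so it must be 5.
(r5,c3): row 5 has {1,5,6}; column 3 has {2,4,5}, so it must be 3.
(r1,c6): row 1 has {2,4,5,6}; column 6 has {3}, so it must be 1.
(r4,c6): row 4 has {2,3,4,5}; column 6 has {1,3}, so it must be 6.
(r5,c1): row 5 has {1,3,5,6}; column 1 has {4,6}, so it must be 2.
(r5,c6): row 5 has {1,2,3,5,6}; column 6 has {1,3,6}, so it must be 4.
(r6,c1): row 6 has {1,3,4,6}; column 1 has {2,4,6}, so it must be 5.
(r6,c6): row 6 has {1,3,4,5,6}; column 6 has {1,3,4,6}, so it must be 2.

5 6 4 1 3 2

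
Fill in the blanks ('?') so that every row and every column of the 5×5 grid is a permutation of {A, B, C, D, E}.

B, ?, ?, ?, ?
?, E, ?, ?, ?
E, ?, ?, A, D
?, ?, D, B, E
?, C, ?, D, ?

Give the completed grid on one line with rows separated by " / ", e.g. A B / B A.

B D A E C / D E B C A / E B C A D / C A D B E / A C E D B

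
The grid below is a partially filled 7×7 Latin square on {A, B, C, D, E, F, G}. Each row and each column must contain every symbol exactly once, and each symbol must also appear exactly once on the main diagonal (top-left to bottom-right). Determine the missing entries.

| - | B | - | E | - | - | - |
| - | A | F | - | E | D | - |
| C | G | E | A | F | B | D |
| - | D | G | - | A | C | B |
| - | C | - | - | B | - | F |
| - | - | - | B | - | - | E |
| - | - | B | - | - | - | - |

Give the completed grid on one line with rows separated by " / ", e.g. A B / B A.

D B C E G F A / B A F C E D G / C G E A F B D / E D G F A C B / G C A D B E F / A F D B C G E / F E B G D A C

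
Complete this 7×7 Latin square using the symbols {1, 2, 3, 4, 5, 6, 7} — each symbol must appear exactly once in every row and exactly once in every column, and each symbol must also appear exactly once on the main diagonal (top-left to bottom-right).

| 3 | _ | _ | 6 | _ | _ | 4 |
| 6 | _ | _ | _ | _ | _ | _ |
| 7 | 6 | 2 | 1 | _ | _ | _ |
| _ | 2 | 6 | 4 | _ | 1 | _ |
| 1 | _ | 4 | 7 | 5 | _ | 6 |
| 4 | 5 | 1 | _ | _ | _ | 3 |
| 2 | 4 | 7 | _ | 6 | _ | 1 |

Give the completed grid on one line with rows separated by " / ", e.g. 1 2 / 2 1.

At row 1, column 3: row 1 has {3,4,6}; column 3 has {1,2,4,6,7}; that leaves 5.
At row 2, column 2: row 2 has {6}; column 2 has {2,4,5,6}; the diagonal has {1,2,3,4,5}; that leaves 7.
At row 2, column 3: row 2 has {6,7}; column 3 has {1,2,4,5,6,7}; that leaves 3.
At row 3, column 7: row 3 has {1,2,6,7}; column 7 has {1,3,4,6}; that leaves 5.
At row 4, column 1: row 4 has {1,2,4,6}; column 1 has {1,2,3,4,6,7}; that leaves 5.
At row 4, column 7: row 4 has {1,2,4,5,6}; column 7 has {1,3,4,5,6}; that leaves 7.
At row 5, column 2: row 5 has {1,4,5,6,7}; column 2 has {2,4,5,6,7}; that leaves 3.
At row 5, column 6: row 5 has {1,3,4,5,6,7}; column 6 has {1}; that leaves 2.
At row 6, column 4: row 6 has {1,3,4,5}; column 4 has {1,4,6,7}; that leaves 2.
At row 6, column 5: row 6 has {1,2,3,4,5}; column 5 has {5,6}; that leaves 7.
At row 6, column 6: row 6 has {1,2,3,4,5,7}; column 6 has {1,2}; the diagonal has {1,2,3,4,5,7}; that leaves 6.
At row 1, column 2: row 1 has {3,4,5,6}; column 2 has {2,3,4,5,6,7}; that leaves 1.
At row 1, column 5: row 1 has {1,3,4,5,6}; column 5 has {5,6,7}; that leaves 2.
At row 1, column 6: row 1 has {1,2,3,4,5,6}; column 6 has {1,2,6}; that leaves 7.
At row 2, column 4: row 2 has {3,6,7}; column 4 has {1,2,4,6,7}; that leaves 5.
At row 2, column 6: row 2 has {3,5,6,7}; column 6 has {1,2,6,7}; that leaves 4.
At row 2, column 7: row 2 has {3,4,5,6,7}; column 7 has {1,3,4,5,6,7}; that leaves 2.
At row 3, column 6: row 3 has {1,2,5,6,7}; column 6 has {1,2,4,6,7}; that leaves 3.
At row 4, column 5: row 4 has {1,2,4,5,6,7}; column 5 has {2,5,6,7}; that leaves 3.
At row 7, column 4: row 7 has {1,2,4,6,7}; column 4 has {1,2,4,5,6,7}; that leaves 3.
At row 7, column 6: row 7 has {1,2,3,4,6,7}; column 6 has {1,2,3,4,6,7}; that leaves 5.
At row 2, column 5: row 2 has {2,3,4,5,6,7}; column 5 has {2,3,5,6,7}; that leaves 1.
At row 3, column 5: row 3 has {1,2,3,5,6,7}; column 5 has {1,2,3,5,6,7}; that leaves 4.

3 1 5 6 2 7 4 / 6 7 3 5 1 4 2 / 7 6 2 1 4 3 5 / 5 2 6 4 3 1 7 / 1 3 4 7 5 2 6 / 4 5 1 2 7 6 3 / 2 4 7 3 6 5 1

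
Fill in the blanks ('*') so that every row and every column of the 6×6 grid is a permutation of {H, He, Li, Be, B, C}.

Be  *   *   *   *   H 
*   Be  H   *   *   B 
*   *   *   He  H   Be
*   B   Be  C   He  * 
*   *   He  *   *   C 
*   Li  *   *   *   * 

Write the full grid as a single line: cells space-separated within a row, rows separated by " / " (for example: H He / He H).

(r2,c4) = Li
(r2,c5) = C
(r3,c2) = C
(r4,c6) = Li
(r5,c2) = H
(r6,c6) = He
(r1,c2) = He
(r1,c4) = B
(r1,c5) = Li
(r2,c1) = He
(r4,c1) = H
(r5,c4) = Be
(r5,c5) = B
(r6,c4) = H
(r6,c5) = Be
(r1,c3) = C
(r5,c1) = Li
(r6,c3) = B
(r3,c1) = B
(r3,c3) = Li
(r6,c1) = C

Be He C B Li H / He Be H Li C B / B C Li He H Be / H B Be C He Li / Li H He Be B C / C Li B H Be He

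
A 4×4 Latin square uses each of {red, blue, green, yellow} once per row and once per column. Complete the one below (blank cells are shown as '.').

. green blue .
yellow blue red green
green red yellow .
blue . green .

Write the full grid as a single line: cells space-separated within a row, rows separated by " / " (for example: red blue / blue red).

red green blue yellow / yellow blue red green / green red yellow blue / blue yellow green red

(r1,c1) = red
(r1,c4) = yellow
(r3,c4) = blue
(r4,c2) = yellow
(r4,c4) = red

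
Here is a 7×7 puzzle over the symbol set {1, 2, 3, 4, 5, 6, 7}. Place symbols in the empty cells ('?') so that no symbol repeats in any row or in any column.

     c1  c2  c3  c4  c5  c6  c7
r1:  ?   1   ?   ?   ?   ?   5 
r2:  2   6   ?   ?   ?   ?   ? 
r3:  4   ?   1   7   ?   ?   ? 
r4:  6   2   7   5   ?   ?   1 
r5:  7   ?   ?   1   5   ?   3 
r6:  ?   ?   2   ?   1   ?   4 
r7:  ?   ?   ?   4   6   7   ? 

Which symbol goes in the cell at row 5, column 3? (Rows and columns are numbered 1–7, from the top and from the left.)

6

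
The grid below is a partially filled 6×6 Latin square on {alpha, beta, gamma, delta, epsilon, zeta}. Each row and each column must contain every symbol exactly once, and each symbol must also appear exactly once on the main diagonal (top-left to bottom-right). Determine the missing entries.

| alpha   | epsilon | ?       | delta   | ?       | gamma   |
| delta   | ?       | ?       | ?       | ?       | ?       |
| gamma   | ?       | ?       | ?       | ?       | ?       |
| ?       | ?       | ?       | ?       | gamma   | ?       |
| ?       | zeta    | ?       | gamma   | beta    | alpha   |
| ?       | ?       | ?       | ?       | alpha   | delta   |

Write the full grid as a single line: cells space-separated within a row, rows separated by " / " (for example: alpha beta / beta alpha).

(r1,c5): row 1 has {alpha,gamma,delta,epsilon}; column 5 has {alpha,beta,gamma}, so it must be zeta.
(r2,c2): row 2 has {delta}; column 2 has {epsilon,zeta}; the diagonal has {alpha,beta,delta}, so it must be gamma.
(r2,c5): row 2 has {gamma,delta}; column 5 has {alpha,beta,gamma,zeta}, so it must be epsilon.
(r3,c5): row 3 has {gamma}; column 5 has {alpha,beta,gamma,epsilon,zeta}, so it must be delta.
(r5,c1): row 5 has {alpha,beta,gamma,zeta}; column 1 has {alpha,gamma,delta}, so it must be epsilon.
(r5,c3): row 5 has {alpha,beta,gamma,epsilon,zeta}; column 3 is empty so far, so it must be delta.
(r6,c2): row 6 has {alpha,delta}; column 2 has {gamma,epsilon,zeta}, so it must be beta.
(r1,c3): row 1 has {alpha,gamma,delta,epsilon,zeta}; column 3 has {delta}, so it must be beta.
(r3,c2): row 3 has {gamma,delta}; column 2 has {beta,gamma,epsilon,zeta}, so it must be alpha.
(r4,c2): row 4 has {gamma}; column 2 has {alpha,beta,gamma,epsilon,zeta}, so it must be delta.
(r6,c1): row 6 has {alpha,beta,delta}; column 1 has {alpha,gamma,delta,epsilon}, so it must be zeta.
(r6,c4): row 6 has {alpha,beta,delta,zeta}; column 4 has {gamma,delta}, so it must be epsilon.
(r4,c1): row 4 has {gamma,delta}; column 1 has {alpha,gamma,delta,epsilon,zeta}, so it must be beta.
(r4,c4): row 4 has {beta,gamma,delta}; column 4 has {gamma,delta,epsilon}; the diagonal has {alpha,beta,gamma,delta}, so it must be zeta.
(r4,c6): row 4 has {beta,gamma,delta,zeta}; column 6 has {alpha,gamma,delta}, so it must be epsilon.
(r6,c3): row 6 has {alpha,beta,delta,epsilon,zeta}; column 3 has {beta,delta}, so it must be gamma.
(r3,c3): row 3 has {alpha,gamma,delta}; column 3 has {beta,gamma,delta}; the diagonal has {alpha,beta,gamma,delta,zeta}, so it must be epsilon.
(r3,c4): row 3 has {alpha,gamma,delta,epsilon}; column 4 has {gamma,delta,epsilon,zeta}, so it must be beta.
(r3,c6): row 3 has {alpha,beta,gamma,delta,epsilon}; column 6 has {alpha,gamma,delta,epsilon}, so it must be zeta.
(r4,c3): row 4 has {beta,gamma,delta,epsilon,zeta}; column 3 has {beta,gamma,delta,epsilon}, so it must be alpha.
(r2,c3): row 2 has {gamma,delta,epsilon}; column 3 has {alpha,beta,gamma,delta,epsilon}, so it must be zeta.
(r2,c4): row 2 has {gamma,delta,epsilon,zeta}; column 4 has {beta,gamma,delta,epsilon,zeta}, so it must be alpha.
(r2,c6): row 2 has {alpha,gamma,delta,epsilon,zeta}; column 6 has {alpha,gamma,delta,epsilon,zeta}, so it must be beta.

alpha epsilon beta delta zeta gamma / delta gamma zeta alpha epsilon beta / gamma alpha epsilon beta delta zeta / beta delta alpha zeta gamma epsilon / epsilon zeta delta gamma beta alpha / zeta beta gamma epsilon alpha delta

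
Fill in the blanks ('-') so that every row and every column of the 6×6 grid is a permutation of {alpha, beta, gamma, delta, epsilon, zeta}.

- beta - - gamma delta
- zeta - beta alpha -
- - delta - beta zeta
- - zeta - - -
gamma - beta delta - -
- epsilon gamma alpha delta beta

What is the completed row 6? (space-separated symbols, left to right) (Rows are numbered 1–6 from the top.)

zeta epsilon gamma alpha delta beta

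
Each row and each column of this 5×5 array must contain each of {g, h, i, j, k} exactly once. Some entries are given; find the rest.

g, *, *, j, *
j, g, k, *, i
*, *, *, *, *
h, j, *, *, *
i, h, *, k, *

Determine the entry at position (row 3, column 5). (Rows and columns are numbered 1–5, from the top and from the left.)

j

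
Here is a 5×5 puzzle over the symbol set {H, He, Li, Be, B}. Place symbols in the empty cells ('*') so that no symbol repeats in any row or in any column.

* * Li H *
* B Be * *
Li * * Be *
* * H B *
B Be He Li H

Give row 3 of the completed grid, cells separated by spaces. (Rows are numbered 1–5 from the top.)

(r1,c2) = He
(r2,c4) = He
(r2,c5) = Li
(r3,c2) = H
(r3,c3) = B
(r3,c5) = He

Li H B Be He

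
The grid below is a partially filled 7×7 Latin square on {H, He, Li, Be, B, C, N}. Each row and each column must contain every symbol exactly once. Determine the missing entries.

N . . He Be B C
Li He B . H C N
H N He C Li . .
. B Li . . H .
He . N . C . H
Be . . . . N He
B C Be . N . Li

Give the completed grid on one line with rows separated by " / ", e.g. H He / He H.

N Li H He Be B C / Li He B Be H C N / H N He C Li Be B / C B Li N He H Be / He Be N B C Li H / Be H C Li B N He / B C Be H N He Li

row 1 has {He,Be,B,C,N}; column 3 has {He,Li,Be,B,N} — only H is left for (r1,c3).
row 2 has {H,He,Li,B,C,N}; column 4 has {He,C} — only Be is left for (r2,c4).
row 3 has {H,He,Li,C,N}; column 6 has {H,B,C,N} — only Be is left for (r3,c6).
row 3 has {H,He,Li,Be,C,N}; column 7 has {H,He,Li,C,N} — only B is left for (r3,c7).
row 4 has {H,Li,B}; column 1 has {H,He,Li,Be,B,N} — only C is left for (r4,c1).
row 4 has {H,Li,B,C}; column 4 has {He,Be,C} — only N is left for (r4,c4).
row 4 has {H,Li,B,C,N}; column 5 has {H,Li,Be,C,N} — only He is left for (r4,c5).
row 4 has {H,He,Li,B,C,N}; column 7 has {H,He,Li,B,C,N} — only Be is left for (r4,c7).
row 5 has {H,He,C,N}; column 6 has {H,Be,B,C,N} — only Li is left for (r5,c6).
row 6 has {He,Be,N}; column 3 has {H,He,Li,Be,B,N} — only C is left for (r6,c3).
row 6 has {He,Be,C,N}; column 5 has {H,He,Li,Be,C,N} — only B is left for (r6,c5).
row 7 has {Li,Be,B,C,N}; column 4 has {He,Be,C,N} — only H is left for (r7,c4).
row 7 has {H,Li,Be,B,C,N}; column 6 has {H,Li,Be,B,C,N} — only He is left for (r7,c6).
row 1 has {H,He,Be,B,C,N}; column 2 has {He,B,C,N} — only Li is left for (r1,c2).
row 5 has {H,He,Li,C,N}; column 2 has {He,Li,B,C,N} — only Be is left for (r5,c2).
row 5 has {H,He,Li,Be,C,N}; column 4 has {H,He,Be,C,N} — only B is left for (r5,c4).
row 6 has {He,Be,B,C,N}; column 2 has {He,Li,Be,B,C,N} — only H is left for (r6,c2).
row 6 has {H,He,Be,B,C,N}; column 4 has {H,He,Be,B,C,N} — only Li is left for (r6,c4).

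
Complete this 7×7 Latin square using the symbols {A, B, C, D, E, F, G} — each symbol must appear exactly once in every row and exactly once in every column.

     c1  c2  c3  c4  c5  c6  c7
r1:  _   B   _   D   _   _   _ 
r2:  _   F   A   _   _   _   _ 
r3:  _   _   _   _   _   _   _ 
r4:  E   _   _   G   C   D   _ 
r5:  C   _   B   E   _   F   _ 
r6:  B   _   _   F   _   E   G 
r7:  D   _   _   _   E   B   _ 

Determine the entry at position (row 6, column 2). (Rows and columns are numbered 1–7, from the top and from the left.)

C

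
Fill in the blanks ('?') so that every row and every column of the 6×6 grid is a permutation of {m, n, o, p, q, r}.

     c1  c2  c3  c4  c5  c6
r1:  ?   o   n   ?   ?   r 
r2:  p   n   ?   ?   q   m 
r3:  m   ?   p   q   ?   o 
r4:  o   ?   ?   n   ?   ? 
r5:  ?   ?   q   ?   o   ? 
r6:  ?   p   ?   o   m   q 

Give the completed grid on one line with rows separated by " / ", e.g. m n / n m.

q o n m p r / p n o r q m / m r p q n o / o q m n r p / r m q p o n / n p r o m q

row 1 has {n,o,r}; column 1 has {m,o,p} — only q is left for (r1,c1).
row 1 has {n,o,q,r}; column 5 has {m,o,q} — only p is left for (r1,c5).
row 2 has {m,n,p,q}; column 4 has {n,o,q} — only r is left for (r2,c4).
row 3 has {m,o,p,q}; column 2 has {n,o,p} — only r is left for (r3,c2).
row 3 has {m,o,p,q,r}; column 5 has {m,o,p,q} — only n is left for (r3,c5).
row 4 has {n,o}; column 5 has {m,n,o,p,q} — only r is left for (r4,c5).
row 4 has {n,o,r}; column 6 has {m,o,q,r} — only p is left for (r4,c6).
row 5 has {o,q}; column 2 has {n,o,p,r} — only m is left for (r5,c2).
row 5 has {m,o,q}; column 4 has {n,o,q,r} — only p is left for (r5,c4).
row 5 has {m,o,p,q}; column 6 has {m,o,p,q,r} — only n is left for (r5,c6).
row 6 has {m,o,p,q}; column 3 has {n,p,q} — only r is left for (r6,c3).
row 1 has {n,o,p,q,r}; column 4 has {n,o,p,q,r} — only m is left for (r1,c4).
row 2 has {m,n,p,q,r}; column 3 has {n,p,q,r} — only o is left for (r2,c3).
row 4 has {n,o,p,r}; column 2 has {m,n,o,p,r} — only q is left for (r4,c2).
row 4 has {n,o,p,q,r}; column 3 has {n,o,p,q,r} — only m is left for (r4,c3).
row 5 has {m,n,o,p,q}; column 1 has {m,o,p,q} — only r is left for (r5,c1).
row 6 has {m,o,p,q,r}; column 1 has {m,o,p,q,r} — only n is left for (r6,c1).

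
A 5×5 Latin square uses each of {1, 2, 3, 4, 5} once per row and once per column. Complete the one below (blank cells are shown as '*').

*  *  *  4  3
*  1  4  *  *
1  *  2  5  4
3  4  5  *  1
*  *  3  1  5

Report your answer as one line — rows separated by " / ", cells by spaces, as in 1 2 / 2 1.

(r1,c3) = 1
(r2,c5) = 2
(r3,c2) = 3
(r4,c4) = 2
(r5,c2) = 2
(r1,c2) = 5
(r2,c1) = 5
(r2,c4) = 3
(r5,c1) = 4
(r1,c1) = 2

2 5 1 4 3 / 5 1 4 3 2 / 1 3 2 5 4 / 3 4 5 2 1 / 4 2 3 1 5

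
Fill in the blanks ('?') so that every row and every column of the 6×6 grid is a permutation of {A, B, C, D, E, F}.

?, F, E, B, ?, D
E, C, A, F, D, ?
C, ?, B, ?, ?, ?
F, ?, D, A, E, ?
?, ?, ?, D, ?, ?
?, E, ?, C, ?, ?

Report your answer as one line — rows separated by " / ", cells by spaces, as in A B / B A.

Cell (r1,c1): row 1 has {B,D,E,F}; column 1 has {C,E,F} → A.
Cell (r1,c5): row 1 has {A,B,D,E,F}; column 5 has {D,E} → C.
Cell (r2,c6): row 2 has {A,C,D,E,F}; column 6 has {D} → B.
Cell (r3,c4): row 3 has {B,C}; column 4 has {A,B,C,D,F} → E.
Cell (r4,c2): row 4 has {A,D,E,F}; column 2 has {C,E,F} → B.
Cell (r4,c6): row 4 has {A,B,D,E,F}; column 6 has {B,D} → C.
Cell (r5,c1): row 5 has {D}; column 1 has {A,C,E,F} → B.
Cell (r5,c2): row 5 has {B,D}; column 2 has {B,C,E,F} → A.
Cell (r5,c5): row 5 has {A,B,D}; column 5 has {C,D,E} → F.
Cell (r5,c6): row 5 has {A,B,D,F}; column 6 has {B,C,D} → E.
Cell (r6,c1): row 6 has {C,E}; column 1 has {A,B,C,E,F} → D.
Cell (r6,c3): row 6 has {C,D,E}; column 3 has {A,B,D,E} → F.
Cell (r6,c6): row 6 has {C,D,E,F}; column 6 has {B,C,D,E} → A.
Cell (r3,c2): row 3 has {B,C,E}; column 2 has {A,B,C,E,F} → D.
Cell (r3,c5): row 3 has {B,C,D,E}; column 5 has {C,D,E,F} → A.
Cell (r3,c6): row 3 has {A,B,C,D,E}; column 6 has {A,B,C,D,E} → F.
Cell (r5,c3): row 5 has {A,B,D,E,F}; column 3 has {A,B,D,E,F} → C.
Cell (r6,c5): row 6 has {A,C,D,E,F}; column 5 has {A,C,D,E,F} → B.

A F E B C D / E C A F D B / C D B E A F / F B D A E C / B A C D F E / D E F C B A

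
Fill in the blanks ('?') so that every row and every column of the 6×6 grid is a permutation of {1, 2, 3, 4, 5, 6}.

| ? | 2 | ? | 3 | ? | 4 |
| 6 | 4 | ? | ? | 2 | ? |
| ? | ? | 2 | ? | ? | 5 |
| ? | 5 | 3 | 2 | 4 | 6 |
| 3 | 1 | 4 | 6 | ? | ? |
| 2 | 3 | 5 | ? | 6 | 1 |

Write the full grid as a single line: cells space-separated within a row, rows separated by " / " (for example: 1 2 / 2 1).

5 2 6 3 1 4 / 6 4 1 5 2 3 / 4 6 2 1 3 5 / 1 5 3 2 4 6 / 3 1 4 6 5 2 / 2 3 5 4 6 1

(r2,c3): row 2 has {2,4,6}; column 3 has {2,3,4,5}, so it must be 1.
(r2,c4): row 2 has {1,2,4,6}; column 4 has {2,3,6}, so it must be 5.
(r2,c6): row 2 has {1,2,4,5,6}; column 6 has {1,4,5,6}, so it must be 3.
(r3,c2): row 3 has {2,5}; column 2 has {1,2,3,4,5}, so it must be 6.
(r4,c1): row 4 has {2,3,4,5,6}; column 1 has {2,3,6}, so it must be 1.
(r5,c5): row 5 has {1,3,4,6}; column 5 has {2,4,6}, so it must be 5.
(r5,c6): row 5 has {1,3,4,5,6}; column 6 has {1,3,4,5,6}, so it must be 2.
(r6,c4): row 6 has {1,2,3,5,6}; column 4 has {2,3,5,6}, so it must be 4.
(r1,c1): row 1 has {2,3,4}; column 1 has {1,2,3,6}, so it must be 5.
(r1,c3): row 1 has {2,3,4,5}; column 3 has {1,2,3,4,5}, so it must be 6.
(r1,c5): row 1 has {2,3,4,5,6}; column 5 has {2,4,5,6}, so it must be 1.
(r3,c1): row 3 has {2,5,6}; column 1 has {1,2,3,5,6}, so it must be 4.
(r3,c4): row 3 has {2,4,5,6}; column 4 has {2,3,4,5,6}, so it must be 1.
(r3,c5): row 3 has {1,2,4,5,6}; column 5 has {1,2,4,5,6}, so it must be 3.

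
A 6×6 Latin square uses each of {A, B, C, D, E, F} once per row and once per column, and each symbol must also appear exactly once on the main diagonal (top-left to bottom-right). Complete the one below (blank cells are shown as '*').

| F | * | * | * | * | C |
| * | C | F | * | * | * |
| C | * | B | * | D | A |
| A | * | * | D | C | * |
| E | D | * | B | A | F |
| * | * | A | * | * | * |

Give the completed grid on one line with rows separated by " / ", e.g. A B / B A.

F A D E B C / B C F A E D / C E B F D A / A F E D C B / E D C B A F / D B A C F E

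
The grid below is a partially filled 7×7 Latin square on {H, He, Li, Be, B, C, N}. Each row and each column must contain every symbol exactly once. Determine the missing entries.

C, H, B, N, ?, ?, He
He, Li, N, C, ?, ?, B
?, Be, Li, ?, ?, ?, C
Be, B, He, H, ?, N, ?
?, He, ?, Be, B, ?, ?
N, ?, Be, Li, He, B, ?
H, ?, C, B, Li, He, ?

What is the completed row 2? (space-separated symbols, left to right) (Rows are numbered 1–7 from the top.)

row 1 has {H,He,B,C,N}; column 5 has {He,Li,B} — only Be is left for (r1,c5).
row 1 has {H,He,Be,B,C,N}; column 6 has {He,B,N} — only Li is left for (r1,c6).
row 2 has {He,Li,B,C,N}; column 5 has {He,Li,Be,B} — only H is left for (r2,c5).
row 2 has {H,He,Li,B,C,N}; column 6 has {He,Li,B,N} — only Be is left for (r2,c6).

He Li N C H Be B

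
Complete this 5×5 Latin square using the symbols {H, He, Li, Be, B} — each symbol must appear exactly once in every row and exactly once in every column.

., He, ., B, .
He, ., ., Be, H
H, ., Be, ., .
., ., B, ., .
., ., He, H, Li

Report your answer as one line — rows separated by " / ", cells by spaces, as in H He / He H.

Li He H B Be / He B Li Be H / H Li Be He B / Be H B Li He / B Be He H Li

(r1,c5) = Be
(r2,c3) = Li
(r4,c5) = He
(r1,c1) = Li
(r1,c3) = H
(r2,c2) = B
(r3,c2) = Li
(r3,c4) = He
(r3,c5) = B
(r4,c1) = Be
(r4,c2) = H
(r4,c4) = Li
(r5,c1) = B
(r5,c2) = Be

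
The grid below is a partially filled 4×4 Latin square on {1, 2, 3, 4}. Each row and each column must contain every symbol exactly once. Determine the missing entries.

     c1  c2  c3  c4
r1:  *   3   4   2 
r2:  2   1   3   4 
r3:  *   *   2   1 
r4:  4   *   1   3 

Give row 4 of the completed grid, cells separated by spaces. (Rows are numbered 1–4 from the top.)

4 2 1 3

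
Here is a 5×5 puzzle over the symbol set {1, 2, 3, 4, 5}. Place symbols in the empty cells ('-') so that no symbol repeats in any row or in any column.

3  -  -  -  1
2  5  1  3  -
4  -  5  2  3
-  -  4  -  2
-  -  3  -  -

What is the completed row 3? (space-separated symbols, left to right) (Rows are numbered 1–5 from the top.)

4 1 5 2 3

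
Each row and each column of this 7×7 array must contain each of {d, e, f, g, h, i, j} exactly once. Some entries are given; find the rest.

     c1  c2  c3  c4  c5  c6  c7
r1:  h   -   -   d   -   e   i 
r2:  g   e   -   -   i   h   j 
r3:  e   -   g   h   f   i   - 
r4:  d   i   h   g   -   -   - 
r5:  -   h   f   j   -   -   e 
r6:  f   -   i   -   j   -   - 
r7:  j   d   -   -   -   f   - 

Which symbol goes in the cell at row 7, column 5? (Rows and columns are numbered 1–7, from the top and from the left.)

(r1,c3) = j
(r1,c5) = g
(r2,c3) = d
(r2,c4) = f
(r3,c2) = j
(r3,c7) = d
(r4,c5) = e
(r4,c6) = j
(r4,c7) = f
(r5,c1) = i
(r5,c5) = d
(r5,c6) = g
(r6,c2) = g
(r6,c4) = e
(r6,c6) = d
(r6,c7) = h
(r7,c3) = e
(r7,c4) = i
(r7,c5) = h

h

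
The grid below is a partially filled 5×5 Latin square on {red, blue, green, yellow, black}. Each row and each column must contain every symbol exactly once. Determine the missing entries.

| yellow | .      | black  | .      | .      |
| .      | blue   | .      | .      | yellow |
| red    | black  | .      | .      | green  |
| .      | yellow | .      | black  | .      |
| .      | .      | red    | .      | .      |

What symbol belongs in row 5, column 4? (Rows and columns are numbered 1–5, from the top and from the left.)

yellow

At row 2, column 3: row 2 has {blue,yellow}; column 3 has {red,black}; that leaves green.
At row 2, column 4: row 2 has {blue,green,yellow}; column 4 has {black}; that leaves red.
At row 4, column 3: row 4 has {yellow,black}; column 3 has {red,green,black}; that leaves blue.
At row 4, column 5: row 4 has {blue,yellow,black}; column 5 has {green,yellow}; that leaves red.
At row 5, column 2: row 5 has {red}; column 2 has {blue,yellow,black}; that leaves green.
At row 1, column 2: row 1 has {yellow,black}; column 2 has {blue,green,yellow,black}; that leaves red.
At row 1, column 5: row 1 has {red,yellow,black}; column 5 has {red,green,yellow}; that leaves blue.
At row 2, column 1: row 2 has {red,blue,green,yellow}; column 1 has {red,yellow}; that leaves black.
At row 3, column 3: row 3 has {red,green,black}; column 3 has {red,blue,green,black}; that leaves yellow.
At row 3, column 4: row 3 has {red,green,yellow,black}; column 4 has {red,black}; that leaves blue.
At row 4, column 1: row 4 has {red,blue,yellow,black}; column 1 has {red,yellow,black}; that leaves green.
At row 5, column 1: row 5 has {red,green}; column 1 has {red,green,yellow,black}; that leaves blue.
At row 5, column 4: row 5 has {red,blue,green}; column 4 has {red,blue,black}; that leaves yellow.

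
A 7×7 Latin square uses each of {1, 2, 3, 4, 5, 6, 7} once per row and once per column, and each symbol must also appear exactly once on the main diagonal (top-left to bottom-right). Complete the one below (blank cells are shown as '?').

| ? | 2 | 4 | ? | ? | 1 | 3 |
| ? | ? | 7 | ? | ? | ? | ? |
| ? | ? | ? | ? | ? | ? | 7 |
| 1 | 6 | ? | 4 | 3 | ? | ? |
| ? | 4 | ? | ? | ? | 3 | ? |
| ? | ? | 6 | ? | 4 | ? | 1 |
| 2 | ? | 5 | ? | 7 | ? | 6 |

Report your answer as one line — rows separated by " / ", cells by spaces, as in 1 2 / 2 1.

7 2 4 5 6 1 3 / 3 1 7 6 2 5 4 / 4 5 3 2 1 6 7 / 1 6 2 4 3 7 5 / 6 4 1 7 5 3 2 / 5 7 6 3 4 2 1 / 2 3 5 1 7 4 6

(r4,c3) = 2
(r4,c7) = 5
(r5,c3) = 1
(r5,c7) = 2
(r7,c6) = 4
(r2,c7) = 4
(r3,c3) = 3
(r4,c6) = 7
(r5,c5) = 5
(r6,c6) = 2
(r1,c1) = 7
(r1,c5) = 6
(r2,c2) = 1
(r2,c5) = 2
(r3,c2) = 5
(r3,c5) = 1
(r3,c6) = 6
(r5,c1) = 6
(r5,c4) = 7
(r7,c2) = 3
(r7,c4) = 1
(r1,c4) = 5
(r2,c6) = 5
(r3,c1) = 4
(r3,c4) = 2
(r6,c2) = 7
(r6,c4) = 3
(r2,c1) = 3
(r2,c4) = 6
(r6,c1) = 5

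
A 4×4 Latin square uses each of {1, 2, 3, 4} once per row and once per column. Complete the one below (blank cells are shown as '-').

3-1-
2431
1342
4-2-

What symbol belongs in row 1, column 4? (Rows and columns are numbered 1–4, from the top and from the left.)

At row 1, column 2: row 1 has {1,3}; column 2 has {3,4}; that leaves 2.
At row 1, column 4: row 1 has {1,2,3}; column 4 has {1,2}; that leaves 4.

4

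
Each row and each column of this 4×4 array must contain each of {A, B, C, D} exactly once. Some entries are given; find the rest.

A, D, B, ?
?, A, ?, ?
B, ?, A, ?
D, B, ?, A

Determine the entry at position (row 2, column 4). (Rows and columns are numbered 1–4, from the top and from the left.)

(r1,c4) = C
(r2,c1) = C
(r2,c3) = D
(r2,c4) = B

B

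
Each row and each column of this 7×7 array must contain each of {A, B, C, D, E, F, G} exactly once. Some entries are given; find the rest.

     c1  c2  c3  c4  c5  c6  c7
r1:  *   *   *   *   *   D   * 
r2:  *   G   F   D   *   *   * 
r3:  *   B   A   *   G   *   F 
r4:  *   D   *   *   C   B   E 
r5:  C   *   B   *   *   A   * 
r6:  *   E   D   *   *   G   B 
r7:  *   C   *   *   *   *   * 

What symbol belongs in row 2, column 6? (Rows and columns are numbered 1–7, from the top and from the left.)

row 4 has {B,C,D,E}; column 3 has {A,B,D,F} — only G is left for (r4,c3).
row 5 has {A,B,C}; column 2 has {B,C,D,E,G} — only F is left for (r5,c2).
row 7 has {C}; column 3 has {A,B,D,F,G} — only E is left for (r7,c3).
row 7 has {C,E}; column 6 has {A,B,D,G} — only F is left for (r7,c6).
row 1 has {D}; column 2 has {B,C,D,E,F,G} — only A is left for (r1,c2).
row 1 has {A,D}; column 3 has {A,B,D,E,F,G} — only C is left for (r1,c3).
row 1 has {A,C,D}; column 7 has {B,E,F} — only G is left for (r1,c7).
row 5 has {A,B,C,F}; column 7 has {B,E,F,G} — only D is left for (r5,c7).
row 7 has {C,E,F}; column 7 has {B,D,E,F,G} — only A is left for (r7,c7).
row 2 has {D,F,G}; column 7 has {A,B,D,E,F,G} — only C is left for (r2,c7).
row 5 has {A,B,C,D,F}; column 5 has {C,G} — only E is left for (r5,c5).
row 2 has {C,D,F,G}; column 6 has {A,B,D,F,G} — only E is left for (r2,c6).

E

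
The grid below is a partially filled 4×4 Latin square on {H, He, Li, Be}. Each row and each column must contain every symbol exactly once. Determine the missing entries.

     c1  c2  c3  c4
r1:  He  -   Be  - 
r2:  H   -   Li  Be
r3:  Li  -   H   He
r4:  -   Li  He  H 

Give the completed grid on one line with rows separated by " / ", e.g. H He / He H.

He H Be Li / H He Li Be / Li Be H He / Be Li He H

At row 1, column 2: row 1 has {He,Be}; column 2 has {Li}; that leaves H.
At row 1, column 4: row 1 has {H,He,Be}; column 4 has {H,He,Be}; that leaves Li.
At row 2, column 2: row 2 has {H,Li,Be}; column 2 has {H,Li}; that leaves He.
At row 3, column 2: row 3 has {H,He,Li}; column 2 has {H,He,Li}; that leaves Be.
At row 4, column 1: row 4 has {H,He,Li}; column 1 has {H,He,Li}; that leaves Be.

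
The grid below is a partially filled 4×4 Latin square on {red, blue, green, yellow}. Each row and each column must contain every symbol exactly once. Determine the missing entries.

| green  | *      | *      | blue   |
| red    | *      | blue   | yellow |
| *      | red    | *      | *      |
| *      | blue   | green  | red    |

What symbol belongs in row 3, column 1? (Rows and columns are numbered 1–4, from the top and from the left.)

Cell (r1,c2): row 1 has {blue,green}; column 2 has {red,blue} → yellow.
Cell (r1,c3): row 1 has {blue,green,yellow}; column 3 has {blue,green} → red.
Cell (r2,c2): row 2 has {red,blue,yellow}; column 2 has {red,blue,yellow} → green.
Cell (r3,c3): row 3 has {red}; column 3 has {red,blue,green} → yellow.
Cell (r3,c4): row 3 has {red,yellow}; column 4 has {red,blue,yellow} → green.
Cell (r4,c1): row 4 has {red,blue,green}; column 1 has {red,green} → yellow.
Cell (r3,c1): row 3 has {red,green,yellow}; column 1 has {red,green,yellow} → blue.

blue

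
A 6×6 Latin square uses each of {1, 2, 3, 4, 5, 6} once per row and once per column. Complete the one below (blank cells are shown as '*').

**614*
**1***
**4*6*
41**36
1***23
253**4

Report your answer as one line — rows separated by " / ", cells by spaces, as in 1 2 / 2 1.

(r2,c5) = 5
(r2,c6) = 2
(r5,c3) = 5
(r6,c4) = 6
(r6,c5) = 1
(r1,c6) = 5
(r3,c6) = 1
(r4,c3) = 2
(r4,c4) = 5
(r5,c4) = 4
(r1,c1) = 3
(r1,c2) = 2
(r2,c1) = 6
(r2,c4) = 3
(r3,c1) = 5
(r3,c2) = 3
(r3,c4) = 2
(r5,c2) = 6
(r2,c2) = 4

3 2 6 1 4 5 / 6 4 1 3 5 2 / 5 3 4 2 6 1 / 4 1 2 5 3 6 / 1 6 5 4 2 3 / 2 5 3 6 1 4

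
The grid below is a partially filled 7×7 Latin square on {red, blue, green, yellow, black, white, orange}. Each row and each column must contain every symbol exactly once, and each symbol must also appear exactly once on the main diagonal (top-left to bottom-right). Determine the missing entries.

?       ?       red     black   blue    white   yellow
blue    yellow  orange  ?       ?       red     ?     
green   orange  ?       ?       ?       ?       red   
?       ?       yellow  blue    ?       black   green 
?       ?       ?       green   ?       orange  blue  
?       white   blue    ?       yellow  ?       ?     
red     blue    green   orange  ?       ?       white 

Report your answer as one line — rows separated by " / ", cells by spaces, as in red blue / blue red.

(r1,c1) = orange
(r1,c2) = green
(r2,c4) = white
(r2,c7) = black
(r3,c3) = black
(r3,c4) = yellow
(r3,c5) = white
(r3,c6) = blue
(r4,c1) = white
(r4,c2) = red
(r4,c5) = orange
(r5,c2) = black
(r5,c3) = white
(r5,c5) = red
(r6,c1) = black
(r6,c4) = red
(r6,c6) = green
(r6,c7) = orange
(r7,c5) = black
(r7,c6) = yellow
(r2,c5) = green
(r5,c1) = yellow

orange green red black blue white yellow / blue yellow orange white green red black / green orange black yellow white blue red / white red yellow blue orange black green / yellow black white green red orange blue / black white blue red yellow green orange / red blue green orange black yellow white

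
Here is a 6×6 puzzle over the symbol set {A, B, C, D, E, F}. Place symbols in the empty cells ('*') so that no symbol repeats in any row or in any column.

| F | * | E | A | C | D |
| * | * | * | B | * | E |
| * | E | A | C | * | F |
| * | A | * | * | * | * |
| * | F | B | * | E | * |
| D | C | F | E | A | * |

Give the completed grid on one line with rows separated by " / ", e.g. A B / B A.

At row 1, column 2: row 1 has {A,C,D,E,F}; column 2 has {A,C,E,F}; that leaves B.
At row 2, column 2: row 2 has {B,E}; column 2 has {A,B,C,E,F}; that leaves D.
At row 2, column 3: row 2 has {B,D,E}; column 3 has {A,B,E,F}; that leaves C.
At row 2, column 5: row 2 has {B,C,D,E}; column 5 has {A,C,E}; that leaves F.
At row 3, column 1: row 3 has {A,C,E,F}; column 1 has {D,F}; that leaves B.
At row 3, column 5: row 3 has {A,B,C,E,F}; column 5 has {A,C,E,F}; that leaves D.
At row 4, column 3: row 4 has {A}; column 3 has {A,B,C,E,F}; that leaves D.
At row 4, column 4: row 4 has {A,D}; column 4 has {A,B,C,E}; that leaves F.
At row 4, column 5: row 4 has {A,D,F}; column 5 has {A,C,D,E,F}; that leaves B.
At row 4, column 6: row 4 has {A,B,D,F}; column 6 has {D,E,F}; that leaves C.
At row 5, column 4: row 5 has {B,E,F}; column 4 has {A,B,C,E,F}; that leaves D.
At row 5, column 6: row 5 has {B,D,E,F}; column 6 has {C,D,E,F}; that leaves A.
At row 6, column 6: row 6 has {A,C,D,E,F}; column 6 has {A,C,D,E,F}; that leaves B.
At row 2, column 1: row 2 has {B,C,D,E,F}; column 1 has {B,D,F}; that leaves A.
At row 4, column 1: row 4 has {A,B,C,D,F}; column 1 has {A,B,D,F}; that leaves E.
At row 5, column 1: row 5 has {A,B,D,E,F}; column 1 has {A,B,D,E,F}; that leaves C.

F B E A C D / A D C B F E / B E A C D F / E A D F B C / C F B D E A / D C F E A B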